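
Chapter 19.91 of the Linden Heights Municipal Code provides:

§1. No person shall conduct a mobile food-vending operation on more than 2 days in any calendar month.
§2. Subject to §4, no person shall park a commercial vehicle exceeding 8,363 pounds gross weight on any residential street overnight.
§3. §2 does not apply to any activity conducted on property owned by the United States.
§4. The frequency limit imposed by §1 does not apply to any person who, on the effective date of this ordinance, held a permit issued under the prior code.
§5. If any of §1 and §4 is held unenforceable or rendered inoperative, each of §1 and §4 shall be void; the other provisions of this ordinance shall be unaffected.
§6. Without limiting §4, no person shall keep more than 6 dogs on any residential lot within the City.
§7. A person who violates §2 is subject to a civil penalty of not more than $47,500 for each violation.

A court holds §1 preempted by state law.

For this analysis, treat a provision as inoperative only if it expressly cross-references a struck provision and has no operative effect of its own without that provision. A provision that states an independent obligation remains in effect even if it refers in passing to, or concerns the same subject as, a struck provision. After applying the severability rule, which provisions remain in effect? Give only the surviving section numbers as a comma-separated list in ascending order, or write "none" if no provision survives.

2, 3, 5, 6, 7

§1 is struck. §4 operates only by reference to §1, so it falls with §1. Although §6 refers to §4, its operative terms do not depend on §4, so it remains in effect. §2 mentions §4 but its own obligation stands independently of §4, so §2 is not affected. §5 declares §1 and §4 mutually dependent; since one of them has fallen, all of them are of no effect. The remainder continues in force under §5. §2, §3, §5, §6, and §7 remain in effect.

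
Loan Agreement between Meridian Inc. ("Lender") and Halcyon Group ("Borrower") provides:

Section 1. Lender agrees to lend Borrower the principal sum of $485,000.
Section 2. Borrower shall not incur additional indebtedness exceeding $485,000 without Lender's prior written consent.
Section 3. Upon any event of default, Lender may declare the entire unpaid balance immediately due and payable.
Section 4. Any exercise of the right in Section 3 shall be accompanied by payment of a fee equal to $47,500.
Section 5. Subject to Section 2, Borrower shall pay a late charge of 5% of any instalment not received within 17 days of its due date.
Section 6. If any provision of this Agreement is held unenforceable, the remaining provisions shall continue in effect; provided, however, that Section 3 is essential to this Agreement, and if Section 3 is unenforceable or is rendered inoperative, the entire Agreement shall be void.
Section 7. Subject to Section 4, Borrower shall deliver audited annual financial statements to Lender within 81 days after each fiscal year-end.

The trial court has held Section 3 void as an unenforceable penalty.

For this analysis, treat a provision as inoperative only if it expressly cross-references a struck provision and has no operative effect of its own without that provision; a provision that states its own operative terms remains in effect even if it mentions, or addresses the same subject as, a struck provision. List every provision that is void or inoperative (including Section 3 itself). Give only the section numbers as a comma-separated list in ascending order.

1, 2, 3, 4, 5, 6, 7

Section 3 is struck. The only function of Section 4 is the exercise fee for Section 3, so it cannot stand once Section 3 is removed. Section 6 makes Section 3 an essential term, and Section 3 is the provision held invalid; under Section 6, the entire Agreement is therefore void. No provision of the Agreement survives.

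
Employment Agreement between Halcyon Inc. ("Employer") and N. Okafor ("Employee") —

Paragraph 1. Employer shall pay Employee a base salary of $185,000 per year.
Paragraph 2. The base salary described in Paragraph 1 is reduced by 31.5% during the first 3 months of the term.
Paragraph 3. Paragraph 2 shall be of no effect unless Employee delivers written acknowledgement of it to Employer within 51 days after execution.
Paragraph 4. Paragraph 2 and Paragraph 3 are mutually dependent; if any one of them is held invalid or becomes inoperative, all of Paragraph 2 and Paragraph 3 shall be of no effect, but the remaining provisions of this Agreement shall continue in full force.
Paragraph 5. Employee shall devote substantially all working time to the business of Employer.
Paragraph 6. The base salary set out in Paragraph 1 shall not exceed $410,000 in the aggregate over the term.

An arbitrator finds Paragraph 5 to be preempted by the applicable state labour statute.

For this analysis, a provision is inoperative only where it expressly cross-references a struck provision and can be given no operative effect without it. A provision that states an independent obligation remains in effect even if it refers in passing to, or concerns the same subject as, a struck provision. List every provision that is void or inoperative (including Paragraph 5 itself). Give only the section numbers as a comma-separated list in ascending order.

5

Paragraph 5 is struck. No other provision's operative terms depend on Paragraph 5. Paragraph 4 ties Paragraph 2 and Paragraph 3 together, but none of those is affected here; the remaining provisions continue in force under Paragraph 4. That leaves Paragraph 1, Paragraph 2, Paragraph 3, Paragraph 4, and Paragraph 6 in effect.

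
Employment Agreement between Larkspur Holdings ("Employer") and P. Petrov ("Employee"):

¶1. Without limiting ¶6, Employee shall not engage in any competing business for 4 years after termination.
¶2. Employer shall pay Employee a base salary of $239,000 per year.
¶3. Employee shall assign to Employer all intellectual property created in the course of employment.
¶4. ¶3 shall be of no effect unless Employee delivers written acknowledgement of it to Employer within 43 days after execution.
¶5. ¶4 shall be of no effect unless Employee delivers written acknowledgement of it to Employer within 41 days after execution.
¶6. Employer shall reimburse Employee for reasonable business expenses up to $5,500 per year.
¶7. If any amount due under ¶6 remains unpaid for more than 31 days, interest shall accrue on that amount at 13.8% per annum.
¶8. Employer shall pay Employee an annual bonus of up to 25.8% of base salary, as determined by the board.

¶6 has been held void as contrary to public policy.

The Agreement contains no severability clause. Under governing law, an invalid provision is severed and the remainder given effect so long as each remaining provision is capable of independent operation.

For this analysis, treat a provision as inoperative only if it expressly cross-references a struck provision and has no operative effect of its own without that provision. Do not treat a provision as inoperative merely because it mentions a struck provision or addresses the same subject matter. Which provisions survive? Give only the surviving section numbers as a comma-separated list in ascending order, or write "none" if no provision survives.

1, 2, 3, 4, 5, 8

¶6 is struck. ¶7 has no operative effect of its own apart from ¶6 and is therefore inoperative. ¶1 mentions ¶6 but its own obligation stands independently of ¶6, so ¶1 is not affected. Under the stated default rule, only provisions that cannot operate independently fall away; the rest are enforced. That leaves ¶1, ¶2, ¶3, ¶4, ¶5, and ¶8 in effect.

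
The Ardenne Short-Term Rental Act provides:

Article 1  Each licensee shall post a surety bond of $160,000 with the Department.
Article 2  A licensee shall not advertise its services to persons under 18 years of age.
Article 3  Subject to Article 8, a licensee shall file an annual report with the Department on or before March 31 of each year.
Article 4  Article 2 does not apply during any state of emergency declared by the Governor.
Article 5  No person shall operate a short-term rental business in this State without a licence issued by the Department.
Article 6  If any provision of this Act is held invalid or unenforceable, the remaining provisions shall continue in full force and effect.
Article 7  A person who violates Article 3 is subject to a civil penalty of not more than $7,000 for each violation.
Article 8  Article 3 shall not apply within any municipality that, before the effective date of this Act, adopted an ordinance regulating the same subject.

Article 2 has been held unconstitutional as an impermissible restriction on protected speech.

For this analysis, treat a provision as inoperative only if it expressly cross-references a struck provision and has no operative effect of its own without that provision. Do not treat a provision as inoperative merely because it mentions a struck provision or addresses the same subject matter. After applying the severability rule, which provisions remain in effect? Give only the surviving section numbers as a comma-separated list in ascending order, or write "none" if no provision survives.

1, 3, 5, 6, 7, 8

Article 2 is struck. Article 4 merely fixes the emergency suspension of Article 2; with Article 2 gone it has nothing to operate on and falls away. Under the severability clause in Article 6, the remaining provisions continue in force. Article 1, Article 3, Article 5, Article 6, Article 7, and Article 8 remain in effect.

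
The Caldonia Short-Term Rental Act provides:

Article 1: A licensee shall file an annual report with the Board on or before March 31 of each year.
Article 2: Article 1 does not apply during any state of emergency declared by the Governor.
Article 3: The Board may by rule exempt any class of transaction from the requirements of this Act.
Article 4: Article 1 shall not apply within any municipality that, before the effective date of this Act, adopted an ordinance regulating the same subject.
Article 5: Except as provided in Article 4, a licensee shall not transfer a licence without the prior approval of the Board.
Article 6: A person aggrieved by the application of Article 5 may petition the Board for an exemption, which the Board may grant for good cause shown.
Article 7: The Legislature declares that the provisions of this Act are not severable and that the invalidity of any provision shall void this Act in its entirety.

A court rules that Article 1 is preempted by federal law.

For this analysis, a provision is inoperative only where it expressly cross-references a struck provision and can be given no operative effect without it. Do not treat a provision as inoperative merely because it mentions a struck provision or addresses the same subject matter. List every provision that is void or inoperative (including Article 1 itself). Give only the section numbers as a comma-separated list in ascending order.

1, 2, 3, 4, 5, 6, 7

Article 1 is struck. Article 2 has no operative effect of its own apart from Article 1 and is therefore inoperative. Article 4 operates only by reference to Article 1, so it falls with Article 1. Article 7 provides that the Act is not severable, so the invalidity of any one provision voids the entire Act. No provision of the Act survives.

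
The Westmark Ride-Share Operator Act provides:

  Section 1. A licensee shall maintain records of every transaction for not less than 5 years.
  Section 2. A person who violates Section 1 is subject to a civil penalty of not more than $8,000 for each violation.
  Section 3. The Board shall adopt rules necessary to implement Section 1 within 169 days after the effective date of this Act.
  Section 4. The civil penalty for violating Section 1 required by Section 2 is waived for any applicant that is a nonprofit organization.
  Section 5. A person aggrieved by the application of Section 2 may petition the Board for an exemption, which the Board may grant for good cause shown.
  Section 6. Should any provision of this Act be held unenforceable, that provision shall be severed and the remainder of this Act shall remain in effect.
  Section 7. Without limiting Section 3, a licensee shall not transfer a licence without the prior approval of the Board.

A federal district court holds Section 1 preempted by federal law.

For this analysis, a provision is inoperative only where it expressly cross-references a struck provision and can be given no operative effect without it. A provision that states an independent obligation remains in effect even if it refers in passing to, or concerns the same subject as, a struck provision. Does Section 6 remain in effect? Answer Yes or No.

Yes

Section 1 is struck. The only function of Section 2 is the civil penalty for violating Section 1, so it cannot stand once Section 1 is removed. Section 3 merely fixes the rulemaking mandate for Section 1; with Section 1 gone it has nothing to operate on and falls away. Section 4 has no operative effect of its own apart from Section 2 and is therefore inoperative. The only function of Section 5 is the exemption procedure for Section 2, so it cannot stand once Section 2 is removed. Section 7 mentions Section 3 but its own obligation stands independently of Section 3, so Section 7 is not affected. Section 6 is a severability clause and preserves every provision that can still be given independent effect. Section 6 and Section 7 remain in effect. Section 6 is among the surviving provisions, so the answer is yes.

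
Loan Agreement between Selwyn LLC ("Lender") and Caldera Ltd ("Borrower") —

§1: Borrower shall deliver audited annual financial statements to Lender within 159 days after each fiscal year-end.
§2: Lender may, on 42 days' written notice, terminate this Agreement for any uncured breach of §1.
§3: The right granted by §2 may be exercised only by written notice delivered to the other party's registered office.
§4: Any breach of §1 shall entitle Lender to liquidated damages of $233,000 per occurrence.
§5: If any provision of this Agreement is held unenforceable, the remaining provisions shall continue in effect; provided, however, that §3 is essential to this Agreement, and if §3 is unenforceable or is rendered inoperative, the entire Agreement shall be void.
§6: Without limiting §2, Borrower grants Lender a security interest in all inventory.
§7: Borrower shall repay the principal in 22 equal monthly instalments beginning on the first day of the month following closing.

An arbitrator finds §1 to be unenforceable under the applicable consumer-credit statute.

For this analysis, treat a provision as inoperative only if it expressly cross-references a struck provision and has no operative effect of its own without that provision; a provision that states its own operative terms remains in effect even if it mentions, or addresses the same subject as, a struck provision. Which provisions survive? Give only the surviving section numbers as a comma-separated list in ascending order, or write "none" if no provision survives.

none

§1 is struck. The only function of §2 is the termination right for breach of §1, so it cannot stand once §1 is removed. §4 operates only by reference to §1, so it falls with §1. §3 merely fixes the notice requirement for §2; with §2 gone it has nothing to operate on and falls away. §5 makes §3 an essential term, and §3 has been rendered inoperative by the cascade; under §5, the entire Agreement is therefore void. No provision of the Agreement survives.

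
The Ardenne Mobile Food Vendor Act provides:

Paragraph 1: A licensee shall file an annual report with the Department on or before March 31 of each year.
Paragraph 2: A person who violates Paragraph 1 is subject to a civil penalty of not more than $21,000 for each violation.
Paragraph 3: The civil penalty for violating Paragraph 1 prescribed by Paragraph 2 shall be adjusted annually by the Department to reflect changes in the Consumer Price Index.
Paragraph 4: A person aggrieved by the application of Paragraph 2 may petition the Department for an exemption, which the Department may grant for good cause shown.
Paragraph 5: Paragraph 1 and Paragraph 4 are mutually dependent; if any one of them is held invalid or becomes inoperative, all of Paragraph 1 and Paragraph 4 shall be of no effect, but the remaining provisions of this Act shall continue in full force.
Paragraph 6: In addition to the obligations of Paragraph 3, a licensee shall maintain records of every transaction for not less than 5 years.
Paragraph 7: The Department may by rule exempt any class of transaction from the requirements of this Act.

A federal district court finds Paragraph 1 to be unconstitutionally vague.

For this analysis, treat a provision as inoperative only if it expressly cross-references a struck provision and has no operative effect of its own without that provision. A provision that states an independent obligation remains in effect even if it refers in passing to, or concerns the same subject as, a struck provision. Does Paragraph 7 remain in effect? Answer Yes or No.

Paragraph 1 is struck. Paragraph 2 has no operative effect of its own apart from Paragraph 1 and is therefore inoperative. Paragraph 3 has no operative effect of its own apart from Paragraph 2 and is therefore inoperative. Paragraph 4 has no operative effect of its own apart from Paragraph 2 and is therefore inoperative. Paragraph 6 mentions Paragraph 3 but its own obligation stands independently of Paragraph 3, so Paragraph 6 is not affected. Paragraph 5 declares Paragraph 1 and Paragraph 4 mutually dependent; since one of them has fallen, all of them are of no effect. The remainder continues in force under Paragraph 5. Paragraph 5, Paragraph 6, and Paragraph 7 remain in effect. Paragraph 7 is among the surviving provisions, so the answer is yes.

Yes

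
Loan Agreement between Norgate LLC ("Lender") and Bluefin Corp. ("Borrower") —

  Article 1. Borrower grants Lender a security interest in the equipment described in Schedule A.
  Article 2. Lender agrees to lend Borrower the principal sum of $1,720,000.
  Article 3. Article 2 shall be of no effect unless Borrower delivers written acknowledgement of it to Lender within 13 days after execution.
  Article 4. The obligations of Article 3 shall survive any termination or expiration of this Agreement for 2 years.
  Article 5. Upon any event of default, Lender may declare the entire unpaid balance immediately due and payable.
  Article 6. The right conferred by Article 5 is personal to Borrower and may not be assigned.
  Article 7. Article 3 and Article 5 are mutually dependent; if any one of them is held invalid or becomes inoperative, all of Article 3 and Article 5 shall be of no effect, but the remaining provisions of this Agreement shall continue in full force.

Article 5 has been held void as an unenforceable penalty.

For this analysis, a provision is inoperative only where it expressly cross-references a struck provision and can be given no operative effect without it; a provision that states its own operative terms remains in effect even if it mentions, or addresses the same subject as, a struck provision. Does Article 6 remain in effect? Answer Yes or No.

Article 5 is struck. Article 6 has no operative effect of its own apart from Article 5 and is therefore inoperative. Article 7 declares Article 3 and Article 5 mutually dependent; since one of them has fallen, all of them are of no effect. That brings down Article 3 as well. Article 4 in turn depends solely on a provision now struck and likewise falls. The remainder continues in force under Article 7. That leaves Article 1, Article 2, and Article 7 in effect. Article 6 is among the inoperative provisions, so the answer is no.

No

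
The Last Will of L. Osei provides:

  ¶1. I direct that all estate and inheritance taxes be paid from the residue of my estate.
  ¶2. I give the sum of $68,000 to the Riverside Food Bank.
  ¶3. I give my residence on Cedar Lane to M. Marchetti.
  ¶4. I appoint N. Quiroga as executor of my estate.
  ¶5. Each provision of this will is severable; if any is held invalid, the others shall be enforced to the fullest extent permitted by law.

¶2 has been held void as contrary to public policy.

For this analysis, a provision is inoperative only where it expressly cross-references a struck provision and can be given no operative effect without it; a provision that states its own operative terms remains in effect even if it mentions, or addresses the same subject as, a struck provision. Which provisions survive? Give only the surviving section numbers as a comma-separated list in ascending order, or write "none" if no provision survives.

1, 3, 4, 5

¶2 is struck. Nothing else in the will is defined by reference to ¶2. Under the severability clause in ¶5, the remaining provisions continue in force. That leaves ¶1, ¶3, ¶4, and ¶5 in effect.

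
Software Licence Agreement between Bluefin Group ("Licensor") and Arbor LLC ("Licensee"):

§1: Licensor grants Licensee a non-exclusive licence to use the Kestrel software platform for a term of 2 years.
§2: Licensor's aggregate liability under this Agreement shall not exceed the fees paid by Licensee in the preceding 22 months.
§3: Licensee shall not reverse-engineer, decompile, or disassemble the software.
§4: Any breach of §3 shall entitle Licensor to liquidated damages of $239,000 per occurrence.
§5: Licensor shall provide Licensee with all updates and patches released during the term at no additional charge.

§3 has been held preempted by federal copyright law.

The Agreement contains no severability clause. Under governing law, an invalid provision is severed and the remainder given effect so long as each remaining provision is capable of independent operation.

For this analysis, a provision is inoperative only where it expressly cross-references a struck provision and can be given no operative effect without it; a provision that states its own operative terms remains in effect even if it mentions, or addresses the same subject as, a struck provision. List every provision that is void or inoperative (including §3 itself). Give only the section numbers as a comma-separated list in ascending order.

3, 4

§3 is struck. §4 has no operative effect of its own apart from §3 and is therefore inoperative. With no severability clause, the stated default rule severs what cannot stand and enforces each remaining provision that can operate on its own. That leaves §1, §2, and §5 in effect.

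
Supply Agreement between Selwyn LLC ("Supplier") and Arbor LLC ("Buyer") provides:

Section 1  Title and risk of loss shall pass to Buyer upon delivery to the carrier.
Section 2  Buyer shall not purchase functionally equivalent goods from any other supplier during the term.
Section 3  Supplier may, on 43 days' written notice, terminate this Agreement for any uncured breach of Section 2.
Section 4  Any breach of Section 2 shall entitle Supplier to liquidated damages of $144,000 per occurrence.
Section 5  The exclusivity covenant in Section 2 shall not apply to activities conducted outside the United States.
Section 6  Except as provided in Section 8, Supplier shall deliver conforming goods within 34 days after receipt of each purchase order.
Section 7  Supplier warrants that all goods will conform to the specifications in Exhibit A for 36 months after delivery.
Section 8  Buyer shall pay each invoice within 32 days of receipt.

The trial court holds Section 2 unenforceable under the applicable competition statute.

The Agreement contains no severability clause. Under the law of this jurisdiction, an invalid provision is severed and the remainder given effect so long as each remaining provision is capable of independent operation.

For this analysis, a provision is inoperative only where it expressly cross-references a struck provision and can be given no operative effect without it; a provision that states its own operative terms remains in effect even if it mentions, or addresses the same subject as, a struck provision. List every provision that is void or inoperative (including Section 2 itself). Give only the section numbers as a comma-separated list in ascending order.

2, 3, 4, 5

Section 2 is struck. Section 3 operates only by reference to Section 2, so it falls with Section 2. The whole of Section 4 is the liquidated-damages amount, defined by reference to Section 2, so Section 4 cannot stand once Section 2 is removed. Section 5 does nothing except set the carve-out from the exclusivity covenant by reference to Section 2; with Section 2 gone it has no independent effect and is inoperative. Under the stated default rule, only provisions that cannot operate independently fall away; the rest are enforced. That leaves Section 1, Section 6, Section 7, and Section 8 in effect.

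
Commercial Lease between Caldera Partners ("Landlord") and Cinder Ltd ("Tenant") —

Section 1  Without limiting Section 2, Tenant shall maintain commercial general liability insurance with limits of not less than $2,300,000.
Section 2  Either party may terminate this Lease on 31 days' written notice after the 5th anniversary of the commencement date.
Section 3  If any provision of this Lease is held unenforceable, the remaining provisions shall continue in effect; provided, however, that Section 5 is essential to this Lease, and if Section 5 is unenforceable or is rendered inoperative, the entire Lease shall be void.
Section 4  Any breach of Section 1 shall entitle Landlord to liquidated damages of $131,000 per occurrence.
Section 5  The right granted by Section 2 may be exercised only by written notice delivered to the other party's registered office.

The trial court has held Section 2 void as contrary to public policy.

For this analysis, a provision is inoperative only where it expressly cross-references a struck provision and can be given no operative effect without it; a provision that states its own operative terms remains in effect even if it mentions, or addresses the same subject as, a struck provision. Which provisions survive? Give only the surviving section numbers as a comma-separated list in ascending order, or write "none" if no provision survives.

none

Section 2 is struck. The only function of Section 5 is the notice requirement for Section 2, so it cannot stand once Section 2 is removed. Section 3 makes Section 5 an essential term, and Section 5 has been rendered inoperative by the cascade; under Section 3, the entire Lease is therefore void. No provision of the Lease survives.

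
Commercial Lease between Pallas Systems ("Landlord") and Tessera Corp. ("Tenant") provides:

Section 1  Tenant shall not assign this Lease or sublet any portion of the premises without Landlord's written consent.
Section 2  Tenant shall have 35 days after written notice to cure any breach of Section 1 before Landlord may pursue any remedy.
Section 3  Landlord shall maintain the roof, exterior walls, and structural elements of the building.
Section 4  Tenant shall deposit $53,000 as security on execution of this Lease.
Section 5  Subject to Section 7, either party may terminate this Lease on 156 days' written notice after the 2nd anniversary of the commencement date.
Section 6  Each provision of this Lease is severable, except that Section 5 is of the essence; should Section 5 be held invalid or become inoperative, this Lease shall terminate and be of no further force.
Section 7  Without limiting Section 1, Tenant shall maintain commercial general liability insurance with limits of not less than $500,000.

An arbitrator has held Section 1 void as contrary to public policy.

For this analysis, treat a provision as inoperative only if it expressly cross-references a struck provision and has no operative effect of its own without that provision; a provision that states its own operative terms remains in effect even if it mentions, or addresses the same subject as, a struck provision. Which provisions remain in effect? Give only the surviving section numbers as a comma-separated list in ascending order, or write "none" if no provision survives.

3, 4, 5, 6, 7

Section 1 is struck. The only function of Section 2 is the cure period for breach of Section 1, so it cannot stand once Section 1 is removed. Section 7 mentions Section 1 but its own obligation stands independently of Section 1, so Section 7 is not affected. Section 6 makes Section 5 an essential term, but Section 5 is unaffected, so the severability proviso in Section 6 preserves the remaining provisions. That leaves Section 3, Section 4, Section 5, Section 6, and Section 7 in effect.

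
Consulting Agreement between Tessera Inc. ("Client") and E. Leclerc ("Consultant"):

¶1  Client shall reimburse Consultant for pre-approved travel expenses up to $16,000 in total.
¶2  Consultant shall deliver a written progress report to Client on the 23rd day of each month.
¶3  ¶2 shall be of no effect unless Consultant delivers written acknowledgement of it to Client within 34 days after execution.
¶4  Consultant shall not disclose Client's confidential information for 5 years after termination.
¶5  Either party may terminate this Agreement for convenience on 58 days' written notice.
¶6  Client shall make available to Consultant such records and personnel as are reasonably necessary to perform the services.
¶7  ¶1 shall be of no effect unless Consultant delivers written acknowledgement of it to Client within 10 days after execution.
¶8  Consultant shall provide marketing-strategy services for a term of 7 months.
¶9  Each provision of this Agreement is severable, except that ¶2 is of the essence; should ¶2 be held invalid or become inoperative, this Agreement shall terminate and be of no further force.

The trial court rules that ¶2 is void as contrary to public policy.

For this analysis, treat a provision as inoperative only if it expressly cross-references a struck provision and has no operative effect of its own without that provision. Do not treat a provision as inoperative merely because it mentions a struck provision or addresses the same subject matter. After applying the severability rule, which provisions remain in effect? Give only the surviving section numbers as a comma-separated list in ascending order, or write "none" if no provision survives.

¶2 is struck. ¶3 operates only by reference to ¶2, so it falls with ¶2. ¶9 makes ¶2 an essential term, and ¶2 is the provision held invalid; under ¶9, the entire Agreement is therefore void. No provision of the Agreement survives.

none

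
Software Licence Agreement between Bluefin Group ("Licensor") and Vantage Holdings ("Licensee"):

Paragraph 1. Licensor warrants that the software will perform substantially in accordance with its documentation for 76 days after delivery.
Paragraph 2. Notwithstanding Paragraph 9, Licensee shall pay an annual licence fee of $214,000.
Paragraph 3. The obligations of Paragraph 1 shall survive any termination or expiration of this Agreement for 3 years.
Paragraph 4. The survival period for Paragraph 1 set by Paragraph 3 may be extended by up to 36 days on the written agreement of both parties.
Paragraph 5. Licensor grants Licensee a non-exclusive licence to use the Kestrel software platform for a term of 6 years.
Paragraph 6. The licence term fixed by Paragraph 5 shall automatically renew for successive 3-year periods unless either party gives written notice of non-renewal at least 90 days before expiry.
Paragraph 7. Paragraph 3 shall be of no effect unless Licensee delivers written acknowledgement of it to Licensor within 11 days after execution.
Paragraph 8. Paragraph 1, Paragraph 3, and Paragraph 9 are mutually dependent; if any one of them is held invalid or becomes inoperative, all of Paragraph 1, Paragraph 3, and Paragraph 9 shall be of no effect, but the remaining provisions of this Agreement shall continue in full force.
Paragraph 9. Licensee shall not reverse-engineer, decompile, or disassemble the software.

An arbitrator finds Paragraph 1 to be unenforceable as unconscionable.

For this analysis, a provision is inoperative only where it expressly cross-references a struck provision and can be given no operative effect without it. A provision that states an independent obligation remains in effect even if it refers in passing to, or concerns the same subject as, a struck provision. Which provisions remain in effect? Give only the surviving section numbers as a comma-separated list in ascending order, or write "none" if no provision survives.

Paragraph 1 is struck. Paragraph 3 merely fixes the survival period for Paragraph 1; with Paragraph 1 gone it has nothing to operate on and falls away. Paragraph 4 operates only by reference to Paragraph 3, so it falls with Paragraph 3. Paragraph 7 merely fixes the acknowledgement condition for Paragraph 3; with Paragraph 3 gone it has nothing to operate on and falls away. Paragraph 2 mentions Paragraph 9 but its own obligation stands independently of Paragraph 9, so Paragraph 2 is not affected. Paragraph 8 declares Paragraph 1, Paragraph 3, and Paragraph 9 mutually dependent; since one of them has fallen, all of them are of no effect. That brings down Paragraph 9 as well. The remainder continues in force under Paragraph 8. That leaves Paragraph 2, Paragraph 5, Paragraph 6, and Paragraph 8 in effect.

2, 5, 6, 8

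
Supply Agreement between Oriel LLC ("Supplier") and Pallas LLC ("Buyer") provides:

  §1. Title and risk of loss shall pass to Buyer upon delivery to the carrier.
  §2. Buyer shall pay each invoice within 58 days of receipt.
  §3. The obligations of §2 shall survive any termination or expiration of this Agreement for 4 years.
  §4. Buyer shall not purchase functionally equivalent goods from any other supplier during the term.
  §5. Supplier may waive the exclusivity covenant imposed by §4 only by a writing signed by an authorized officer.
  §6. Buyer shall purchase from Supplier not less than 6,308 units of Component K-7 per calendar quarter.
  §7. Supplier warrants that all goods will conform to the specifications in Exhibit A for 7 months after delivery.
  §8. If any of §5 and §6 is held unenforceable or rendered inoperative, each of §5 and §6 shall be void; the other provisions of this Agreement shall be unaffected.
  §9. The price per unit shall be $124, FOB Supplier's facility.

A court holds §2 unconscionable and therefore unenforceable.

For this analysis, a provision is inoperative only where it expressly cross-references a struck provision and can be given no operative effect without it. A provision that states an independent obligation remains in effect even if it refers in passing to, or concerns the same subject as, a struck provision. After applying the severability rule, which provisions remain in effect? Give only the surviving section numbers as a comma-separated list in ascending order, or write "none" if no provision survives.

1, 4, 5, 6, 7, 8, 9

§2 is struck. §3 operates only by reference to §2, so it falls with §2. §8 ties §5 and §6 together, but none of those is affected here; the remaining provisions continue in force under §8. §1, §4, §5, §6, §7, §8, and §9 remain in effect.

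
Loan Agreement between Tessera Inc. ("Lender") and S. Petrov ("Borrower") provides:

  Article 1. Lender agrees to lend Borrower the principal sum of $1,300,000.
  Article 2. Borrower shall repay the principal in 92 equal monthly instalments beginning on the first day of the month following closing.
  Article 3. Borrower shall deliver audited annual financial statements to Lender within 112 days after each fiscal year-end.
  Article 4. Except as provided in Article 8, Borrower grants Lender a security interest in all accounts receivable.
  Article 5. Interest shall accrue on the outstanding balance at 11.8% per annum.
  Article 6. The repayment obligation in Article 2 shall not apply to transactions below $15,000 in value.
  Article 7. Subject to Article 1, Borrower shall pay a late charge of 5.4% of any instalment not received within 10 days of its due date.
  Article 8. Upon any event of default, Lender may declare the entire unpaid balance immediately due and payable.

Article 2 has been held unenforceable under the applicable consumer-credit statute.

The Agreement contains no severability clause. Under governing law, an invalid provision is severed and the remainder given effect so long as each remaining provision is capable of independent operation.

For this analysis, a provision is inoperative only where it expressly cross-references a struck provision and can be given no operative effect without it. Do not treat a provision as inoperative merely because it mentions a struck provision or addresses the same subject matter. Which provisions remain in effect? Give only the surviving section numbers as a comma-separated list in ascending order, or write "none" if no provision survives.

Article 2 is struck. The whole of Article 6 is the carve-out from the repayment obligation, defined by reference to Article 2, so Article 6 cannot stand once Article 2 is removed. With no severability clause, the stated default rule severs what cannot stand and enforces each remaining provision that can operate on its own. Article 1, Article 3, Article 4, Article 5, Article 7, and Article 8 remain in effect.

1, 3, 4, 5, 7, 8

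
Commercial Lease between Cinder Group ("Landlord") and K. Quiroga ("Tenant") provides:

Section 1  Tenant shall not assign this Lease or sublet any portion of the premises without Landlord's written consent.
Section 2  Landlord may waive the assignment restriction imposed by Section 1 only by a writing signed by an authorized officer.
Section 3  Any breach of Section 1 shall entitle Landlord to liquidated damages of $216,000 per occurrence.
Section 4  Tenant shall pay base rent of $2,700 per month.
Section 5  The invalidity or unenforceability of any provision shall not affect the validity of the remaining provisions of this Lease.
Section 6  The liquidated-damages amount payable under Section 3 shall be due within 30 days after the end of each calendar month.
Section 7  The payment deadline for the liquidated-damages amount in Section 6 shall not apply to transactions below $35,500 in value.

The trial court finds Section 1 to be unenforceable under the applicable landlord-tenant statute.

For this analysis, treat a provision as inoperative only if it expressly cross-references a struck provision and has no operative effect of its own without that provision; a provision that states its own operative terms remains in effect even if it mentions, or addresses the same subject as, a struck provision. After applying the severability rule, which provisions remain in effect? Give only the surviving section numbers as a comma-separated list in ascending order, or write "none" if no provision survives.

4, 5

Section 1 is struck. Section 2 operates only by reference to Section 1, so it falls with Section 1. Section 3 operates only by reference to Section 1, so it falls with Section 1. The whole of Section 6 is the payment deadline for the liquidated-damages amount, defined by reference to Section 3, so Section 6 cannot stand once Section 3 is removed. The whole of Section 7 is the carve-out from the payment deadline for the liquidated-damages amount, defined by reference to Section 6, so Section 7 cannot stand once Section 6 is removed. Under the severability clause in Section 5, the remaining provisions continue in force. That leaves Section 4 and Section 5 in effect.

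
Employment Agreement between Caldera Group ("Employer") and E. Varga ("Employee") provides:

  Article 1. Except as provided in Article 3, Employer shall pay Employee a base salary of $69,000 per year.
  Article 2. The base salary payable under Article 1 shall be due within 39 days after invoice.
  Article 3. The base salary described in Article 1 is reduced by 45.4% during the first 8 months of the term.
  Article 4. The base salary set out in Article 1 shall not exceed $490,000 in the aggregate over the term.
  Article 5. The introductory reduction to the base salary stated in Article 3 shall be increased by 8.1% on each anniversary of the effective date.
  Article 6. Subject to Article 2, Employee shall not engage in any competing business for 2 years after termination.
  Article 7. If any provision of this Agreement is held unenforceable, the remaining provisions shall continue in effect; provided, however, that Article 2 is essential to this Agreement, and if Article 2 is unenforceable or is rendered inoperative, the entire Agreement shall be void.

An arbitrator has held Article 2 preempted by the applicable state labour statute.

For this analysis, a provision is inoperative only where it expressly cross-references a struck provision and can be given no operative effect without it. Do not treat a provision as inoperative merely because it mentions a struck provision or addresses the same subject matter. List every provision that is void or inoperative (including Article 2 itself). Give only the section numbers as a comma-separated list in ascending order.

1, 2, 3, 4, 5, 6, 7

Article 2 is struck. Nothing else in the Agreement is defined by reference to Article 2. Article 7 makes Article 2 an essential term, and Article 2 is the provision held invalid; under Article 7, the entire Agreement is therefore void. No provision of the Agreement survives.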